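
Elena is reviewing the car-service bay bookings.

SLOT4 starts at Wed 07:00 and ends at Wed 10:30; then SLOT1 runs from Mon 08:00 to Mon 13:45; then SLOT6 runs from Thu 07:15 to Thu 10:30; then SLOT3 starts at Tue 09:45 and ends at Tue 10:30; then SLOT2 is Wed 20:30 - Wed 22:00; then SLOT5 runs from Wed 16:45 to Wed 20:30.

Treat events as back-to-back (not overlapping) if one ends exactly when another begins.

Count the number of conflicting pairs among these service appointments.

Sorted by start: SLOT1, SLOT3, SLOT4, SLOT5, SLOT2, SLOT6.
SLOT3 starts after SLOT1 ends, so nothing later overlaps SLOT1 either.
SLOT4 starts after SLOT3 ends, so nothing later overlaps SLOT3 either.
SLOT5 starts after SLOT4 ends, so nothing later overlaps SLOT4 either.
SLOT2 starts exactly when SLOT5 ends (back-to-back, no overlap), so nothing later overlaps SLOT5 either.
SLOT6 starts after SLOT2 ends.
No pair overlaps.

0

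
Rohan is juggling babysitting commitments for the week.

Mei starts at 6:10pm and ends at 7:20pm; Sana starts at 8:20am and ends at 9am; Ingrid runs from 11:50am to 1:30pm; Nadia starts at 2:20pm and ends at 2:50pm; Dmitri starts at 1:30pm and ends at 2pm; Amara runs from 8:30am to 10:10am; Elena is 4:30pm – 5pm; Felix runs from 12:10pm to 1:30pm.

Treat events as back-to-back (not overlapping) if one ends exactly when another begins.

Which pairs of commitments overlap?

Sorted by start: Sana, Amara, Ingrid, Felix, Dmitri, Nadia, Elena, Mei.
Amara starts before Sana ends → Sana and Amara overlap.
Ingrid starts after Sana ends, so nothing later overlaps Sana either.
Ingrid starts after Amara ends, so nothing later overlaps Amara either.
Felix starts before Ingrid ends → Ingrid and Felix overlap.
Dmitri starts exactly when Ingrid ends (back-to-back, no overlap), so nothing later overlaps Ingrid either.
Dmitri starts exactly when Felix ends (back-to-back, no overlap), so nothing later overlaps Felix either.
Nadia starts after Dmitri ends, so nothing later overlaps Dmitri either.
Elena starts after Nadia ends, so nothing later overlaps Nadia either.
Mei starts after Elena ends.

Amara & Sana, Felix & Ingrid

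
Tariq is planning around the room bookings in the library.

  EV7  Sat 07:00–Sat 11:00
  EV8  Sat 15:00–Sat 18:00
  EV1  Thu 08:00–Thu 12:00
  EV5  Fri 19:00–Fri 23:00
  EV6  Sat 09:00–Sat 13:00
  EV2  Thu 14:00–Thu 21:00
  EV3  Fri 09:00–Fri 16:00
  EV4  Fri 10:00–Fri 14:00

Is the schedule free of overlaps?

Check each pair: they overlap iff neither finishes before the other starts.
Sorted by start: EV1, EV2, EV3, EV4, EV5, EV7, EV6, EV8.
EV2 starts after EV1 ends, so nothing later overlaps EV1 either.
EV3 starts after EV2 ends, so nothing later overlaps EV2 either.
EV4 starts before EV3 ends → EV3 and EV4 overlap.
That's a conflict, so the schedule is not conflict-free.

No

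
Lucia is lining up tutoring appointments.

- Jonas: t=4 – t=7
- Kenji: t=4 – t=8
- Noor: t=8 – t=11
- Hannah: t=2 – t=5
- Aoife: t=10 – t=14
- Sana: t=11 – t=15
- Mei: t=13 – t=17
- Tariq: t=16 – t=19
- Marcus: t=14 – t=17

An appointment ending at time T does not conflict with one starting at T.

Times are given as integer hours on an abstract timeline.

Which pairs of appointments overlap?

Sorted by start: Hannah, Jonas, Kenji, Noor, Aoife, Sana, Mei, Marcus, Tariq.
Jonas starts before Hannah ends → Hannah and Jonas overlap.
Kenji starts before Hannah ends → Hannah and Kenji overlap.
Noor starts after Hannah ends, so Hannah has no further overlaps.
Kenji starts before Jonas ends → Jonas and Kenji overlap.
Noor starts after Jonas ends, so Jonas has no further overlaps.
Noor starts exactly when Kenji ends (back-to-back, no overlap), so Kenji has no further overlaps.
Aoife starts before Noor ends → Noor and Aoife overlap.
Sana starts exactly when Noor ends (back-to-back, no overlap), so Noor has no further overlaps.
Sana starts before Aoife ends → Aoife and Sana overlap.
Mei starts before Aoife ends → Aoife and Mei overlap.
Marcus starts exactly when Aoife ends (back-to-back, no overlap), so Aoife has no further overlaps.
Mei starts before Sana ends → Sana and Mei overlap.
Marcus starts before Sana ends → Sana and Marcus overlap.
Tariq starts after Sana ends.
Marcus starts before Mei ends → Mei and Marcus overlap.
Tariq starts before Mei ends → Mei and Tariq overlap.
Tariq starts before Marcus ends → Marcus and Tariq overlap.

Aoife & Mei, Aoife & Noor, Aoife & Sana, Hannah & Jonas, Hannah & Kenji, Jonas & Kenji, Marcus & Mei, Marcus & Sana, Marcus & Tariq, Mei & Sana, Mei & Tariq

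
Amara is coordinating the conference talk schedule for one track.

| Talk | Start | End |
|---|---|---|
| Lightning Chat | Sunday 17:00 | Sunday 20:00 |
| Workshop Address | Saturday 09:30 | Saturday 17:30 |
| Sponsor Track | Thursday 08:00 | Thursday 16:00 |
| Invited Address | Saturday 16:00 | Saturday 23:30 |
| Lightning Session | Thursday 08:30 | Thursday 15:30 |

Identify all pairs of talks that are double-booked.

Sorted by start: Sponsor Track, Lightning Session, Workshop Address, Invited Address, Lightning Chat.
Lightning Session starts before Sponsor Track ends → Sponsor Track and Lightning Session overlap.
Workshop Address starts after Sponsor Track ends; Sponsor Track is clear from here.
Workshop Address starts after Lightning Session ends; Lightning Session is clear from here.
Invited Address starts before Workshop Address ends → Workshop Address and Invited Address overlap.
Lightning Chat starts after Workshop Address ends.
Lightning Chat starts after Invited Address ends.

Invited Address & Workshop Address, Lightning Session & Sponsor Track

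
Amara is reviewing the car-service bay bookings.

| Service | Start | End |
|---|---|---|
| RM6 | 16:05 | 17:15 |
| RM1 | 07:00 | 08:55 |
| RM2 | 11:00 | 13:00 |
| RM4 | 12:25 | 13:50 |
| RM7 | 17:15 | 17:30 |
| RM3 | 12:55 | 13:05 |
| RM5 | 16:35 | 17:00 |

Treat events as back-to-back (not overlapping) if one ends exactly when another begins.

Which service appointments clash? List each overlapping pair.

RM2 & RM3, RM2 & RM4, RM3 & RM4, RM5 & RM6

Sorted by start: RM1, RM2, RM4, RM3, RM6, RM5, RM7.
RM2 starts after RM1 ends, so RM1 has no further overlaps.
RM4 starts before RM2 ends → RM2 and RM4 overlap.
RM3 starts before RM2 ends → RM2 and RM3 overlap.
RM6 starts after RM2 ends, so RM2 has no further overlaps.
RM3 starts before RM4 ends → RM4 and RM3 overlap.
RM6 starts after RM4 ends, so RM4 has no further overlaps.
RM6 starts after RM3 ends, so RM3 has no further overlaps.
RM5 starts before RM6 ends → RM6 and RM5 overlap.
RM7 starts exactly when RM6 ends (back-to-back, no overlap).
RM7 starts after RM5 ends.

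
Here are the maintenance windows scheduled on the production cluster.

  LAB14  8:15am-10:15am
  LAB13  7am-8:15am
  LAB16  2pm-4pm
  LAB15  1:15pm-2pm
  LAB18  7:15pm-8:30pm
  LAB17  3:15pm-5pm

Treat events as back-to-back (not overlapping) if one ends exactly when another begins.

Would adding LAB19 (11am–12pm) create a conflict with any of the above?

LAB13: ends 8:15am at or before LAB19 starts 11am → clear.
LAB14: ends 10:15am at or before LAB19 starts 11am → clear.
LAB15: starts 1:15pm at or after LAB19 ends 12pm → clear.
LAB16: starts 2pm at or after LAB19 ends 12pm → clear.
LAB17: starts 3:15pm at or after LAB19 ends 12pm → clear.
LAB18: starts 7:15pm at or after LAB19 ends 12pm → clear.

No — it doesn't clash with anything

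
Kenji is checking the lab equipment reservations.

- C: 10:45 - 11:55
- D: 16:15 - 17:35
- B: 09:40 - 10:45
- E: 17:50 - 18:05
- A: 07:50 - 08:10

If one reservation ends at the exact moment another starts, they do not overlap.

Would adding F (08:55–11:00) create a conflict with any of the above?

Yes — it overlaps B, C

A: ends 08:10 at or before F starts 08:55 → clear.
B: starts 09:40 before F ends 11:00, and ends 10:45 after F starts 08:55 → overlap.
C: starts 10:45 before F ends 11:00, and ends 11:55 after F starts 08:55 → overlap.
D: starts 16:15 at or after F ends 11:00 → clear.
E: starts 17:50 at or after F ends 11:00 → clear.
F overlaps B, C.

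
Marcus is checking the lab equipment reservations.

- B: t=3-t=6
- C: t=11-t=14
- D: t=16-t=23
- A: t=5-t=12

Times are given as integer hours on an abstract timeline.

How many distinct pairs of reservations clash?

2

Sorted by start: B, A, C, D.
A starts before B ends → B and A overlap.
C starts after B ends, so B has no further overlaps.
C starts before A ends → A and C overlap.
D starts after A ends.
D starts after C ends.
Overlapping pairs: A & B, A & C — 2 in total.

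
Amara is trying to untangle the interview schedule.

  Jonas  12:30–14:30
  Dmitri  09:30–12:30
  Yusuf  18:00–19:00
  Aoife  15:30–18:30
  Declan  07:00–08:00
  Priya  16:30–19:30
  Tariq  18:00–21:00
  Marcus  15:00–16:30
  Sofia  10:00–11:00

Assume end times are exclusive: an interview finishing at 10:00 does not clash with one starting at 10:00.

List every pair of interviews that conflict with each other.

Sorted by start: Declan, Dmitri, Sofia, Jonas, Marcus, Aoife, Priya, Tariq, Yusuf.
Dmitri starts after Declan ends, so Declan has no further overlaps.
Sofia starts before Dmitri ends → Dmitri and Sofia overlap.
Jonas starts exactly when Dmitri ends (back-to-back, no overlap), so Dmitri has no further overlaps.
Jonas starts after Sofia ends, so Sofia has no further overlaps.
Marcus starts after Jonas ends, so Jonas has no further overlaps.
Aoife starts before Marcus ends → Marcus and Aoife overlap.
Priya starts exactly when Marcus ends (back-to-back, no overlap), so Marcus has no further overlaps.
Priya starts before Aoife ends → Aoife and Priya overlap.
Tariq starts before Aoife ends → Aoife and Tariq overlap.
Yusuf starts before Aoife ends → Aoife and Yusuf overlap.
Tariq starts before Priya ends → Priya and Tariq overlap.
Yusuf starts before Priya ends → Priya and Yusuf overlap.
Yusuf starts before Tariq ends → Tariq and Yusuf overlap.

Aoife & Marcus, Aoife & Priya, Aoife & Tariq, Aoife & Yusuf, Dmitri & Sofia, Priya & Tariq, Priya & Yusuf, Tariq & Yusuf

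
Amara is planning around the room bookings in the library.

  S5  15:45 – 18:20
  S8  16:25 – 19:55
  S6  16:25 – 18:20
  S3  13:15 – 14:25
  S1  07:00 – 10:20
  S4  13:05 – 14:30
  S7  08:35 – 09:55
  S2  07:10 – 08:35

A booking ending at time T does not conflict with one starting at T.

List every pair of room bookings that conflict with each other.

S1 & S2, S1 & S7, S3 & S4, S5 & S6, S5 & S8, S6 & S8

Sorted by start: S1, S2, S7, S4, S3, S5, S6, S8.
S2 starts before S1 ends → S1 and S2 overlap.
S7 starts before S1 ends → S1 and S7 overlap.
S4 starts after S1 ends, so S1 has no further overlaps.
S7 starts exactly when S2 ends (back-to-back, no overlap), so S2 has no further overlaps.
S4 starts after S7 ends, so S7 has no further overlaps.
S3 starts before S4 ends → S4 and S3 overlap.
S5 starts after S4 ends, so S4 has no further overlaps.
S5 starts after S3 ends, so S3 has no further overlaps.
S6 starts before S5 ends → S5 and S6 overlap.
S8 starts before S5 ends → S5 and S8 overlap.
S8 starts before S6 ends → S6 and S8 overlap.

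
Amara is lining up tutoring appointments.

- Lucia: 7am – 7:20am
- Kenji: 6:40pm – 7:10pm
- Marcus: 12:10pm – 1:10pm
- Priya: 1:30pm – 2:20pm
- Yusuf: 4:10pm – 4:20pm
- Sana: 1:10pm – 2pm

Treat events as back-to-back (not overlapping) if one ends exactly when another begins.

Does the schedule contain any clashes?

Yes

Sorted by start: Lucia, Marcus, Sana, Priya, Yusuf, Kenji.
Marcus starts after Lucia ends — done with Lucia.
Sana starts exactly when Marcus ends (back-to-back, no overlap) — done with Marcus.
Priya starts before Sana ends → Sana and Priya overlap.
That's a conflict, so the schedule is not conflict-free.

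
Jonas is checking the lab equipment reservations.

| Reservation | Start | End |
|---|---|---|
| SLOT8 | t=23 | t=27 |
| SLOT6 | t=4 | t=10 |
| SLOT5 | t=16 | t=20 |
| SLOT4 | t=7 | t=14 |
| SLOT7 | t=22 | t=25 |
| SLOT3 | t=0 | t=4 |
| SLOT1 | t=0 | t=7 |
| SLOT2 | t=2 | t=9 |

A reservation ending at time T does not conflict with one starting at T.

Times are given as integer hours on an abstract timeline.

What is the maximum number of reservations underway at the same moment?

Sort all start/end points and keep a running count:
t=0 start SLOT1 → 1
t=0 start SLOT3 → 2
t=2 start SLOT2 → 3
t=4 end SLOT3 → 2
t=4 start SLOT6 → 3
t=7 end SLOT1 → 2
t=7 start SLOT4 → 3
t=9 end SLOT2 → 2
t=10 end SLOT6 → 1
t=14 end SLOT4 → 0
t=16 start SLOT5 → 1
t=20 end SLOT5 → 0
t=22 start SLOT7 → 1
t=23 start SLOT8 → 2
t=25 end SLOT7 → 1
t=27 end SLOT8 → 0
Peak is 3, at t=2 (SLOT1, SLOT2, SLOT3).

3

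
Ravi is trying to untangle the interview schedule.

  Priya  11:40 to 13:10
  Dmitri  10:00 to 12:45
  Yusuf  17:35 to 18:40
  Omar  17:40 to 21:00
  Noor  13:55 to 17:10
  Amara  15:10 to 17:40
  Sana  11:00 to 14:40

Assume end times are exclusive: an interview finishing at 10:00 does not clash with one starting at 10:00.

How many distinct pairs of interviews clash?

7

Sorted by start: Dmitri, Sana, Priya, Noor, Amara, Yusuf, Omar.
Sana starts before Dmitri ends → Dmitri and Sana overlap.
Priya starts before Dmitri ends → Dmitri and Priya overlap.
Noor starts after Dmitri ends; Dmitri is clear from here.
Priya starts before Sana ends → Sana and Priya overlap.
Noor starts before Sana ends → Sana and Noor overlap.
Amara starts after Sana ends; Sana is clear from here.
Noor starts after Priya ends; Priya is clear from here.
Amara starts before Noor ends → Noor and Amara overlap.
Yusuf starts after Noor ends; Noor is clear from here.
Yusuf starts before Amara ends → Amara and Yusuf overlap.
Omar starts exactly when Amara ends (back-to-back, no overlap).
Omar starts before Yusuf ends → Yusuf and Omar overlap.
Overlapping pairs: Amara & Noor, Amara & Yusuf, Dmitri & Priya, Dmitri & Sana, Noor & Sana, Omar & Yusuf, Priya & Sana — 7 in total.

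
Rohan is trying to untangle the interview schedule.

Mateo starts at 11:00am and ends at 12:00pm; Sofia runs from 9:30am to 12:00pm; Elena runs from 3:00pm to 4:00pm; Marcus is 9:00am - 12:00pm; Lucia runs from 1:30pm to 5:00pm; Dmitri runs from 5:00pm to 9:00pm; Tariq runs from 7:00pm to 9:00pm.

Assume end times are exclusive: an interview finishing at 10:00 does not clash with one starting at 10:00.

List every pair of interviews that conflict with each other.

Dmitri & Tariq, Elena & Lucia, Marcus & Mateo, Marcus & Sofia, Mateo & Sofia

Check each pair: they overlap iff neither finishes before the other starts.
Sorted by start: Marcus, Sofia, Mateo, Lucia, Elena, Dmitri, Tariq.
Sofia starts before Marcus ends → Marcus and Sofia overlap.
Mateo starts before Marcus ends → Marcus and Mateo overlap.
Lucia starts after Marcus ends; Marcus is clear from here.
Mateo starts before Sofia ends → Sofia and Mateo overlap.
Lucia starts after Sofia ends; Sofia is clear from here.
Lucia starts after Mateo ends; Mateo is clear from here.
Elena starts before Lucia ends → Lucia and Elena overlap.
Dmitri starts exactly when Lucia ends (back-to-back, no overlap); Lucia is clear from here.
Dmitri starts after Elena ends; Elena is clear from here.
Tariq starts before Dmitri ends → Dmitri and Tariq overlap.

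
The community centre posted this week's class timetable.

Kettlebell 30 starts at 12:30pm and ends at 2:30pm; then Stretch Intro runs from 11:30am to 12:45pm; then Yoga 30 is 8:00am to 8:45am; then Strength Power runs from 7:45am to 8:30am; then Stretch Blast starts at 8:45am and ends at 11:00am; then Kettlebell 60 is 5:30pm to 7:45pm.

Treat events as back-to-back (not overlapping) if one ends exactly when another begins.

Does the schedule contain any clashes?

Sorted by start: Strength Power, Yoga 30, Stretch Blast, Stretch Intro, Kettlebell 30, Kettlebell 60.
Yoga 30 starts before Strength Power ends → Strength Power and Yoga 30 overlap.
That's a conflict, so the schedule is not conflict-free.

Yes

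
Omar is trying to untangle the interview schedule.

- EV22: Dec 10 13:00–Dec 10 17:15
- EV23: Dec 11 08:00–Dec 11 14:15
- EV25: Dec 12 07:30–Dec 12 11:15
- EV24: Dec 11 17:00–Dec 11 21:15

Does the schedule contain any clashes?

Sorted by start: EV22, EV23, EV24, EV25.
EV23 starts after EV22 ends; EV22 is clear from here.
EV24 starts after EV23 ends; EV23 is clear from here.
EV25 starts after EV24 ends.
Every pair is clear; the schedule has no overlaps.

No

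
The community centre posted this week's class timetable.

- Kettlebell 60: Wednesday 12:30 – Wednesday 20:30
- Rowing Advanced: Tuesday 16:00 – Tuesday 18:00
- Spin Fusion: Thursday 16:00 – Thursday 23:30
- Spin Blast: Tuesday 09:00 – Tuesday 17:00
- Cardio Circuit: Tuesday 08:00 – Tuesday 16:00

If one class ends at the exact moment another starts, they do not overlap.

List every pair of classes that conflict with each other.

Check each pair: they overlap iff neither finishes before the other starts.
Sorted by start: Cardio Circuit, Spin Blast, Rowing Advanced, Kettlebell 60, Spin Fusion.
Spin Blast starts before Cardio Circuit ends → Cardio Circuit and Spin Blast overlap.
Rowing Advanced starts exactly when Cardio Circuit ends (back-to-back, no overlap) — done with Cardio Circuit.
Rowing Advanced starts before Spin Blast ends → Spin Blast and Rowing Advanced overlap.
Kettlebell 60 starts after Spin Blast ends — done with Spin Blast.
Kettlebell 60 starts after Rowing Advanced ends — done with Rowing Advanced.
Spin Fusion starts after Kettlebell 60 ends.

Cardio Circuit & Spin Blast, Rowing Advanced & Spin Blast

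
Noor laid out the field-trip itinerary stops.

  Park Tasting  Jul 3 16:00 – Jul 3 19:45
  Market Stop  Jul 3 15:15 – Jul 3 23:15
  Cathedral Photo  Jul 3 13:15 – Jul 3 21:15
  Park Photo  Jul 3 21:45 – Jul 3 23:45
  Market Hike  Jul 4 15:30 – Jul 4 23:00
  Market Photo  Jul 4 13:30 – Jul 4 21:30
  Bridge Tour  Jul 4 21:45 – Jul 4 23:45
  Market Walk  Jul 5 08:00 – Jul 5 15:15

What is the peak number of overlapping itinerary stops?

3

Sweep the timeline, counting +1 at each start and −1 at each end (ends before starts at a tie):
Jul 3 13:15 start Cathedral Photo → 1
Jul 3 15:15 start Market Stop → 2
Jul 3 16:00 start Park Tasting → 3
Jul 3 19:45 end Park Tasting → 2
Jul 3 21:15 end Cathedral Photo → 1
Jul 3 21:45 start Park Photo → 2
Jul 3 23:15 end Market Stop → 1
Jul 3 23:45 end Park Photo → 0
Jul 4 13:30 start Market Photo → 1
Jul 4 15:30 start Market Hike → 2
Jul 4 21:30 end Market Photo → 1
Jul 4 21:45 start Bridge Tour → 2
Jul 4 23:00 end Market Hike → 1
Jul 4 23:45 end Bridge Tour → 0
Jul 5 08:00 start Market Walk → 1
Jul 5 15:15 end Market Walk → 0
Peak is 3, at Jul 3 16:00 (Cathedral Photo, Market Stop, Park Tasting).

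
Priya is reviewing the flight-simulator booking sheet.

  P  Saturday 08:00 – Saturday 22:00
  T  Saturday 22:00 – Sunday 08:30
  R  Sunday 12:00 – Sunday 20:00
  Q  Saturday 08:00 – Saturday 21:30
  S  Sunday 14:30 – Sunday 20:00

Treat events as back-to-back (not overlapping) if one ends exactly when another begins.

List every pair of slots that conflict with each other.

P & Q, R & S

Sorted by start: P, Q, T, R, S.
Q starts before P ends → P and Q overlap.
T starts exactly when P ends (back-to-back, no overlap); P is clear from here.
T starts after Q ends; Q is clear from here.
R starts after T ends; T is clear from here.
S starts before R ends → R and S overlap.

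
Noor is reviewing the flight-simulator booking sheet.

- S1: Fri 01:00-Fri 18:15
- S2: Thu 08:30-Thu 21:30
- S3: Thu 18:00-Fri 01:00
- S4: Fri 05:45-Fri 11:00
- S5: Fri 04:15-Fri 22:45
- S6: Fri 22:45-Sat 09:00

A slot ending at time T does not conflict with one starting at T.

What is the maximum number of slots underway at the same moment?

3

Sweep the timeline, counting +1 at each start and −1 at each end (ends before starts at a tie):
Thu 08:30 start S2 → 1
Thu 18:00 start S3 → 2
Thu 21:30 end S2 → 1
Fri 01:00 end S3 → 0
Fri 01:00 start S1 → 1
Fri 04:15 start S5 → 2
Fri 05:45 start S4 → 3
Fri 11:00 end S4 → 2
Fri 18:15 end S1 → 1
Fri 22:45 end S5 → 0
Fri 22:45 start S6 → 1
Sat 09:00 end S6 → 0
Peak is 3, at Fri 05:45 (S1, S4, S5).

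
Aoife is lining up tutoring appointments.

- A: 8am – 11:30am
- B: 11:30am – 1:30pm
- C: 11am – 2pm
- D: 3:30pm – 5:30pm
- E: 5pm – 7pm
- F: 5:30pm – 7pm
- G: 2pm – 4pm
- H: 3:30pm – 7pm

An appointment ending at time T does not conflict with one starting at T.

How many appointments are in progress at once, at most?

3

Walk through starts and ends in time order (an end at T is processed before a start at T):
8am start A → 1
11am start C → 2
11:30am end A → 1
11:30am start B → 2
1:30pm end B → 1
2pm end C → 0
2pm start G → 1
3:30pm start D → 2
3:30pm start H → 3
4pm end G → 2
5pm start E → 3
5:30pm end D → 2
5:30pm start F → 3
7pm end E → 2
7pm end F → 1
7pm end H → 0
Peak is 3, at 3:30pm (D, G, H).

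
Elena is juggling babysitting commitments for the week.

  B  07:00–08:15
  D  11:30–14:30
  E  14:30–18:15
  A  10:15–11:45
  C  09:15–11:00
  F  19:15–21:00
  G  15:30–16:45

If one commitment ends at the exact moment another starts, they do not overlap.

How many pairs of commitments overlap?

Check each pair: they overlap iff neither finishes before the other starts.
Sorted by start: B, C, A, D, E, G, F.
C starts after B ends; B is clear from here.
A starts before C ends → C and A overlap.
D starts after C ends; C is clear from here.
D starts before A ends → A and D overlap.
E starts after A ends; A is clear from here.
E starts exactly when D ends (back-to-back, no overlap); D is clear from here.
G starts before E ends → E and G overlap.
F starts after E ends.
F starts after G ends.
Overlapping pairs: A & C, A & D, E & G — 3 in total.

3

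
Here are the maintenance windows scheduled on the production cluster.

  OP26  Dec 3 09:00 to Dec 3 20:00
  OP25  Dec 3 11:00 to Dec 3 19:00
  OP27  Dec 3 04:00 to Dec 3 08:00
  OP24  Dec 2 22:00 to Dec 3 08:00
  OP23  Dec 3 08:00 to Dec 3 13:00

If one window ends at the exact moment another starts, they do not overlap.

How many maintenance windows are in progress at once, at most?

Walk through starts and ends in time order (an end at T is processed before a start at T):
Dec 2 22:00 start OP24 → 1
Dec 3 04:00 start OP27 → 2
Dec 3 08:00 end OP24 → 1
Dec 3 08:00 end OP27 → 0
Dec 3 08:00 start OP23 → 1
Dec 3 09:00 start OP26 → 2
Dec 3 11:00 start OP25 → 3
Dec 3 13:00 end OP23 → 2
Dec 3 19:00 end OP25 → 1
Dec 3 20:00 end OP26 → 0
Peak is 3, at Dec 3 11:00 (OP23, OP25, OP26).

3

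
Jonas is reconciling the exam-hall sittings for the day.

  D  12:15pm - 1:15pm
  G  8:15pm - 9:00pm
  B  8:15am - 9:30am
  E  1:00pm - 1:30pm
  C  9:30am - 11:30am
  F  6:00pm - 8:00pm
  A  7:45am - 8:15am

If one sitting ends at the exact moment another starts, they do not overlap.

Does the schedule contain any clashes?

Two intervals overlap when each starts before the other ends.
Sorted by start: A, B, C, D, E, F, G.
B starts exactly when A ends (back-to-back, no overlap) — done with A.
C starts exactly when B ends (back-to-back, no overlap) — done with B.
D starts after C ends — done with C.
E starts before D ends → D and E overlap.
That's a conflict, so the schedule is not conflict-free.

Yes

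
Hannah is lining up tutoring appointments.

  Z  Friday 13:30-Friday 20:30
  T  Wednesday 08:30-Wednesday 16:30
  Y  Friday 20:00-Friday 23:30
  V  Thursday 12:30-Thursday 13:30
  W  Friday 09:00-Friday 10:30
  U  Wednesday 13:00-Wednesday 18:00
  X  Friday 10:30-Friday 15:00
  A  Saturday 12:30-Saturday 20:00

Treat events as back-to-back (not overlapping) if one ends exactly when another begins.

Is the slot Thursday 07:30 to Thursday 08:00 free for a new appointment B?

T: ends Wednesday 16:30 at or before B starts Thursday 07:30 → clear.
U: ends Wednesday 18:00 at or before B starts Thursday 07:30 → clear.
V: starts Thursday 12:30 at or after B ends Thursday 08:00 → clear.
W: starts Friday 09:00 at or after B ends Thursday 08:00 → clear.
X: starts Friday 10:30 at or after B ends Thursday 08:00 → clear.
Z: starts Friday 13:30 at or after B ends Thursday 08:00 → clear.
Y: starts Friday 20:00 at or after B ends Thursday 08:00 → clear.
A: starts Saturday 12:30 at or after B ends Thursday 08:00 → clear.

Yes — the slot is free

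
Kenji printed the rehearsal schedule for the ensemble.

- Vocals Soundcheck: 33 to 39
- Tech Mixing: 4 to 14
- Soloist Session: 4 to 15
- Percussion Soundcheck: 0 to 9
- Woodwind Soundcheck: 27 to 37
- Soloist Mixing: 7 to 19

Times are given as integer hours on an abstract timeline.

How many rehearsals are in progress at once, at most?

Walk through starts and ends in time order (an end at T is processed before a start at T):
0 start Percussion Soundcheck → 1
4 start Soloist Session → 2
4 start Tech Mixing → 3
7 start Soloist Mixing → 4
9 end Percussion Soundcheck → 3
14 end Tech Mixing → 2
15 end Soloist Session → 1
19 end Soloist Mixing → 0
27 start Woodwind Soundcheck → 1
33 start Vocals Soundcheck → 2
37 end Woodwind Soundcheck → 1
39 end Vocals Soundcheck → 0
Peak is 4, at 7 (Percussion Soundcheck, Soloist Mixing, Soloist Session, Tech Mixing).

4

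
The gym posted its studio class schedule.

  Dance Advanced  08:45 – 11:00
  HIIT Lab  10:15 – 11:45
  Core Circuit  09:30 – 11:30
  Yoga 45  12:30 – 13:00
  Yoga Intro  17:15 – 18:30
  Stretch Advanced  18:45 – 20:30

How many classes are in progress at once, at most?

Sort all start/end points and keep a running count:
08:45 start Dance Advanced → 1
09:30 start Core Circuit → 2
10:15 start HIIT Lab → 3
11:00 end Dance Advanced → 2
11:30 end Core Circuit → 1
11:45 end HIIT Lab → 0
12:30 start Yoga 45 → 1
13:00 end Yoga 45 → 0
17:15 start Yoga Intro → 1
18:30 end Yoga Intro → 0
18:45 start Stretch Advanced → 1
20:30 end Stretch Advanced → 0
Peak is 3, at 10:15 (Core Circuit, Dance Advanced, HIIT Lab).

3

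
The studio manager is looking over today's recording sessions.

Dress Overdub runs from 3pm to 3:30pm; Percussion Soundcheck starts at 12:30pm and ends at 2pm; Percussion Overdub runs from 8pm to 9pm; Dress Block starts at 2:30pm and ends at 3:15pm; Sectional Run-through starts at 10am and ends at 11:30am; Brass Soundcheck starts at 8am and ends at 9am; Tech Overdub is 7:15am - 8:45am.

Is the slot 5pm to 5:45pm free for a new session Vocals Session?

Yes — the slot is free

Tech Overdub: ends 8:45am at or before Vocals Session starts 5pm → clear.
Brass Soundcheck: ends 9am at or before Vocals Session starts 5pm → clear.
Sectional Run-through: ends 11:30am at or before Vocals Session starts 5pm → clear.
Percussion Soundcheck: ends 2pm at or before Vocals Session starts 5pm → clear.
Dress Block: ends 3:15pm at or before Vocals Session starts 5pm → clear.
Dress Overdub: ends 3:30pm at or before Vocals Session starts 5pm → clear.
Percussion Overdub: starts 8pm at or after Vocals Session ends 5:45pm → clear.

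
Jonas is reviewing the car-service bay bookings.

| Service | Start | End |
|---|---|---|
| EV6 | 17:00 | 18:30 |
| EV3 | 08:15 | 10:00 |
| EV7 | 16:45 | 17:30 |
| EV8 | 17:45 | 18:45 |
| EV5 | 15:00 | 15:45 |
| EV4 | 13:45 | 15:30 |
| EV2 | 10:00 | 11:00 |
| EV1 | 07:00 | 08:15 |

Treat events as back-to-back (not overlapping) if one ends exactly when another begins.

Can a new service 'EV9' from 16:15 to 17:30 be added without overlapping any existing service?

No — it overlaps EV6, EV7

EV1: ends 08:15 at or before EV9 starts 16:15 → clear.
EV3: ends 10:00 at or before EV9 starts 16:15 → clear.
EV2: ends 11:00 at or before EV9 starts 16:15 → clear.
EV4: ends 15:30 at or before EV9 starts 16:15 → clear.
EV5: ends 15:45 at or before EV9 starts 16:15 → clear.
EV7: starts 16:45 before EV9 ends 17:30, and ends 17:30 after EV9 starts 16:15 → overlap.
EV6: starts 17:00 before EV9 ends 17:30, and ends 18:30 after EV9 starts 16:15 → overlap.
EV8: starts 17:45 at or after EV9 ends 17:30 → clear.
EV9 overlaps EV6, EV7.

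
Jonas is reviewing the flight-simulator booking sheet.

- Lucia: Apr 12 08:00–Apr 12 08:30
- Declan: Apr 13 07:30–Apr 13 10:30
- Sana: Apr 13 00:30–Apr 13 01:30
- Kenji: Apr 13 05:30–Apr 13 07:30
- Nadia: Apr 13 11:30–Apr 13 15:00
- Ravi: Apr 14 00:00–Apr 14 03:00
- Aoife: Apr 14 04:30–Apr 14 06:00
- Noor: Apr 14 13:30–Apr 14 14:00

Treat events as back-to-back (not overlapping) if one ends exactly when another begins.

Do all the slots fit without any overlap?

Yes

Sorted by start: Lucia, Sana, Kenji, Declan, Nadia, Ravi, Aoife, Noor.
Sana starts after Lucia ends, so Lucia has no further overlaps.
Kenji starts after Sana ends, so Sana has no further overlaps.
Declan starts exactly when Kenji ends (back-to-back, no overlap), so Kenji has no further overlaps.
Nadia starts after Declan ends, so Declan has no further overlaps.
Ravi starts after Nadia ends, so Nadia has no further overlaps.
Aoife starts after Ravi ends, so Ravi has no further overlaps.
Noor starts after Aoife ends.
Every pair is clear; the schedule has no overlaps.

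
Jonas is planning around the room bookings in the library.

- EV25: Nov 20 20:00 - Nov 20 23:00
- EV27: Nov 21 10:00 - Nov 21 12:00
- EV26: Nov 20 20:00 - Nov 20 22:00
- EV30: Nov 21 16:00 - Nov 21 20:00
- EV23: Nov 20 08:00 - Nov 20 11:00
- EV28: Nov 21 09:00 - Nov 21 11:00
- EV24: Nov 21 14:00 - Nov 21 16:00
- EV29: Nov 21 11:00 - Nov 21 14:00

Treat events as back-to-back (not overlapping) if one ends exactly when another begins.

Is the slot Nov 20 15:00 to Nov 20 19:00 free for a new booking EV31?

EV23: ends Nov 20 11:00 at or before EV31 starts Nov 20 15:00 → clear.
EV25: starts Nov 20 20:00 at or after EV31 ends Nov 20 19:00 → clear.
EV26: starts Nov 20 20:00 at or after EV31 ends Nov 20 19:00 → clear.
EV28: starts Nov 21 09:00 at or after EV31 ends Nov 20 19:00 → clear.
EV27: starts Nov 21 10:00 at or after EV31 ends Nov 20 19:00 → clear.
EV29: starts Nov 21 11:00 at or after EV31 ends Nov 20 19:00 → clear.
EV24: starts Nov 21 14:00 at or after EV31 ends Nov 20 19:00 → clear.
EV30: starts Nov 21 16:00 at or after EV31 ends Nov 20 19:00 → clear.

Yes — the slot is free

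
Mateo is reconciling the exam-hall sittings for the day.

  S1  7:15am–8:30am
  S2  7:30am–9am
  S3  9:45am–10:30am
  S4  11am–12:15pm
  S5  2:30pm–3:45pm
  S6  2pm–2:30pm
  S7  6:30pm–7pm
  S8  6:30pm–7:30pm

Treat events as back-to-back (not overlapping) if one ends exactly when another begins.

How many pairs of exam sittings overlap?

2

Check each pair: they overlap iff neither finishes before the other starts.
Sorted by start: S1, S2, S3, S4, S6, S5, S7, S8.
S2 starts before S1 ends → S1 and S2 overlap.
S3 starts after S1 ends — done with S1.
S3 starts after S2 ends — done with S2.
S4 starts after S3 ends — done with S3.
S6 starts after S4 ends — done with S4.
S5 starts exactly when S6 ends (back-to-back, no overlap) — done with S6.
S7 starts after S5 ends — done with S5.
S8 starts before S7 ends → S7 and S8 overlap.
Overlapping pairs: S1 & S2, S7 & S8 — 2 in total.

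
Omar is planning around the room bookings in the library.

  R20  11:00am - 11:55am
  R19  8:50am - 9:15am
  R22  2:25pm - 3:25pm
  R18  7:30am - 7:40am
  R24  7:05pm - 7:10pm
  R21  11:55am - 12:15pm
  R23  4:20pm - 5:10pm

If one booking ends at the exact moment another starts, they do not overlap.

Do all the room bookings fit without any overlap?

Yes

Sorted by start: R18, R19, R20, R21, R22, R23, R24.
R19 starts after R18 ends, so nothing later overlaps R18 either.
R20 starts after R19 ends, so nothing later overlaps R19 either.
R21 starts exactly when R20 ends (back-to-back, no overlap), so nothing later overlaps R20 either.
R22 starts after R21 ends, so nothing later overlaps R21 either.
R23 starts after R22 ends, so nothing later overlaps R22 either.
R24 starts after R23 ends.
Every pair is clear; the schedule has no overlaps.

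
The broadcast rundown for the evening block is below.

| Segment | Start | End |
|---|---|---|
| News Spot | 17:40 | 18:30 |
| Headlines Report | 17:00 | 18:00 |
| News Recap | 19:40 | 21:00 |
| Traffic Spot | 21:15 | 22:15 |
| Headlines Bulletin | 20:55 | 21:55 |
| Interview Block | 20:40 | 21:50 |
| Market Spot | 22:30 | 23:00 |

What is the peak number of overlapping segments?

3

Walk through starts and ends in time order (an end at T is processed before a start at T):
17:00 start Headlines Report → 1
17:40 start News Spot → 2
18:00 end Headlines Report → 1
18:30 end News Spot → 0
19:40 start News Recap → 1
20:40 start Interview Block → 2
20:55 start Headlines Bulletin → 3
21:00 end News Recap → 2
21:15 start Traffic Spot → 3
21:50 end Interview Block → 2
21:55 end Headlines Bulletin → 1
22:15 end Traffic Spot → 0
22:30 start Market Spot → 1
23:00 end Market Spot → 0
Peak is 3, at 20:55 (Headlines Bulletin, Interview Block, News Recap).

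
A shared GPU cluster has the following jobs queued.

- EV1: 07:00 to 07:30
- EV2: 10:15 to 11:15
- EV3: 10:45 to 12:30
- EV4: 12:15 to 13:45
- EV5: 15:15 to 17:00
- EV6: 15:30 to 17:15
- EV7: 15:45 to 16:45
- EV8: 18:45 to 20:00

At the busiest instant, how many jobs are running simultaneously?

Sort all start/end points and keep a running count:
07:00 start EV1 → 1
07:30 end EV1 → 0
10:15 start EV2 → 1
10:45 start EV3 → 2
11:15 end EV2 → 1
12:15 start EV4 → 2
12:30 end EV3 → 1
13:45 end EV4 → 0
15:15 start EV5 → 1
15:30 start EV6 → 2
15:45 start EV7 → 3
16:45 end EV7 → 2
17:00 end EV5 → 1
17:15 end EV6 → 0
18:45 start EV8 → 1
20:00 end EV8 → 0
Peak is 3, at 15:45 (EV5, EV6, EV7).

3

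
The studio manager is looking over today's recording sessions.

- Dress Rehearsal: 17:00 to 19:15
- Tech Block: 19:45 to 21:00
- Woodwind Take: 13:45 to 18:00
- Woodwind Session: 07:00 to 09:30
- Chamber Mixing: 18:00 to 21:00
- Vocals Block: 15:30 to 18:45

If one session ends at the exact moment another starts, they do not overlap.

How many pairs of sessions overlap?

6

Sorted by start: Woodwind Session, Woodwind Take, Vocals Block, Dress Rehearsal, Chamber Mixing, Tech Block.
Woodwind Take starts after Woodwind Session ends — done with Woodwind Session.
Vocals Block starts before Woodwind Take ends → Woodwind Take and Vocals Block overlap.
Dress Rehearsal starts before Woodwind Take ends → Woodwind Take and Dress Rehearsal overlap.
Chamber Mixing starts exactly when Woodwind Take ends (back-to-back, no overlap) — done with Woodwind Take.
Dress Rehearsal starts before Vocals Block ends → Vocals Block and Dress Rehearsal overlap.
Chamber Mixing starts before Vocals Block ends → Vocals Block and Chamber Mixing overlap.
Tech Block starts after Vocals Block ends.
Chamber Mixing starts before Dress Rehearsal ends → Dress Rehearsal and Chamber Mixing overlap.
Tech Block starts after Dress Rehearsal ends.
Tech Block starts before Chamber Mixing ends → Chamber Mixing and Tech Block overlap.
Overlapping pairs: Chamber Mixing & Dress Rehearsal, Chamber Mixing & Tech Block, Chamber Mixing & Vocals Block, Dress Rehearsal & Vocals Block, Dress Rehearsal & Woodwind Take, Vocals Block & Woodwind Take — 6 in total.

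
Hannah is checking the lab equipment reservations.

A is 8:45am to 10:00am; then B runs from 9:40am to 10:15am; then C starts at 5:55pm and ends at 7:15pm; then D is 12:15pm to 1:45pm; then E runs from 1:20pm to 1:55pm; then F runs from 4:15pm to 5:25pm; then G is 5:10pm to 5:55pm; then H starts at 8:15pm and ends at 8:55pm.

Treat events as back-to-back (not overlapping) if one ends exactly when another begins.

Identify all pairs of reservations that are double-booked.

Two intervals overlap when each starts before the other ends.
Sorted by start: A, B, D, E, F, G, C, H.
B starts before A ends → A and B overlap.
D starts after A ends; A is clear from here.
D starts after B ends; B is clear from here.
E starts before D ends → D and E overlap.
F starts after D ends; D is clear from here.
F starts after E ends; E is clear from here.
G starts before F ends → F and G overlap.
C starts after F ends; F is clear from here.
C starts exactly when G ends (back-to-back, no overlap); G is clear from here.
H starts after C ends.

A & B, D & E, F & G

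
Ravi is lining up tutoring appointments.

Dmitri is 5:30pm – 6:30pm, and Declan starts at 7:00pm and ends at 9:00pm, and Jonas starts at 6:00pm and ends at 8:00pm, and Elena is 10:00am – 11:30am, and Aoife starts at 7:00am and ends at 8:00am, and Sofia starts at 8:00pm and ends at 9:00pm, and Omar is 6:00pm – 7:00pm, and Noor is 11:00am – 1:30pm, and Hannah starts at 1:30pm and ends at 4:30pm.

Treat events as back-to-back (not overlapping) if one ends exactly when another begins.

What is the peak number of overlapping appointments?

3

Sweep the timeline, counting +1 at each start and −1 at each end (ends before starts at a tie):
7:00am start Aoife → 1
8:00am end Aoife → 0
10:00am start Elena → 1
11:00am start Noor → 2
11:30am end Elena → 1
1:30pm end Noor → 0
1:30pm start Hannah → 1
4:30pm end Hannah → 0
5:30pm start Dmitri → 1
6:00pm start Jonas → 2
6:00pm start Omar → 3
6:30pm end Dmitri → 2
7:00pm end Omar → 1
7:00pm start Declan → 2
8:00pm end Jonas → 1
8:00pm start Sofia → 2
9:00pm end Declan → 1
9:00pm end Sofia → 0
Peak is 3, at 6:00pm (Dmitri, Jonas, Omar).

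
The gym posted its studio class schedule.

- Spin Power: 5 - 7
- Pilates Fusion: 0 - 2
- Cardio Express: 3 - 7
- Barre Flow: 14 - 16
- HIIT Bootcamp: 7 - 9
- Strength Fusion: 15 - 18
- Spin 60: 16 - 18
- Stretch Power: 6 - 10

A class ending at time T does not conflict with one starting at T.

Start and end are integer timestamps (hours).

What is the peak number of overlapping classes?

Sort all start/end points and keep a running count:
0 start Pilates Fusion → 1
2 end Pilates Fusion → 0
3 start Cardio Express → 1
5 start Spin Power → 2
6 start Stretch Power → 3
7 end Cardio Express → 2
7 end Spin Power → 1
7 start HIIT Bootcamp → 2
9 end HIIT Bootcamp → 1
10 end Stretch Power → 0
14 start Barre Flow → 1
15 start Strength Fusion → 2
16 end Barre Flow → 1
16 start Spin 60 → 2
18 end Spin 60 → 1
18 end Strength Fusion → 0
Peak is 3, at 6 (Cardio Express, Spin Power, Stretch Power).

3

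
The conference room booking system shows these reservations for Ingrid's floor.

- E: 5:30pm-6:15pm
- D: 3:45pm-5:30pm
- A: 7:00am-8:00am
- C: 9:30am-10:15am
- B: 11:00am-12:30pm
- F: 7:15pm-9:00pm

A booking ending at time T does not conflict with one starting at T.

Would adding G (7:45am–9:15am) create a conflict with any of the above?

A: starts 7:00am before G ends 9:15am, and ends 8:00am after G starts 7:45am → overlap.
C: starts 9:30am at or after G ends 9:15am → clear.
B: starts 11:00am at or after G ends 9:15am → clear.
D: starts 3:45pm at or after G ends 9:15am → clear.
E: starts 5:30pm at or after G ends 9:15am → clear.
F: starts 7:15pm at or after G ends 9:15am → clear.
G overlaps A.

Yes — it overlaps A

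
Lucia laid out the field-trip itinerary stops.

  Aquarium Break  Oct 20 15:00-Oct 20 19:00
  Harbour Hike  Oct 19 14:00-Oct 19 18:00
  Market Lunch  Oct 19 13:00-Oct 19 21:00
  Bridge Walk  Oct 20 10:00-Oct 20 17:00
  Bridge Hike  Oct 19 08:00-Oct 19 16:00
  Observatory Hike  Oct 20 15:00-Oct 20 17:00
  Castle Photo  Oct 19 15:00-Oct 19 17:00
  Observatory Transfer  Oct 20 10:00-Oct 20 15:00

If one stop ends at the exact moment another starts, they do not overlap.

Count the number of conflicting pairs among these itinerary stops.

10

Two intervals overlap when each starts before the other ends.
Sorted by start: Bridge Hike, Market Lunch, Harbour Hike, Castle Photo, Observatory Transfer, Bridge Walk, Observatory Hike, Aquarium Break.
Market Lunch starts before Bridge Hike ends → Bridge Hike and Market Lunch overlap.
Harbour Hike starts before Bridge Hike ends → Bridge Hike and Harbour Hike overlap.
Castle Photo starts before Bridge Hike ends → Bridge Hike and Castle Photo overlap.
Observatory Transfer starts after Bridge Hike ends, so nothing later overlaps Bridge Hike either.
Harbour Hike starts before Market Lunch ends → Market Lunch and Harbour Hike overlap.
Castle Photo starts before Market Lunch ends → Market Lunch and Castle Photo overlap.
Observatory Transfer starts after Market Lunch ends, so nothing later overlaps Market Lunch either.
Castle Photo starts before Harbour Hike ends → Harbour Hike and Castle Photo overlap.
Observatory Transfer starts after Harbour Hike ends, so nothing later overlaps Harbour Hike either.
Observatory Transfer starts after Castle Photo ends, so nothing later overlaps Castle Photo either.
Bridge Walk starts before Observatory Transfer ends → Observatory Transfer and Bridge Walk overlap.
Observatory Hike starts exactly when Observatory Transfer ends (back-to-back, no overlap), so nothing later overlaps Observatory Transfer either.
Observatory Hike starts before Bridge Walk ends → Bridge Walk and Observatory Hike overlap.
Aquarium Break starts before Bridge Walk ends → Bridge Walk and Aquarium Break overlap.
Aquarium Break starts before Observatory Hike ends → Observatory Hike and Aquarium Break overlap.
Overlapping pairs: Aquarium Break & Bridge Walk, Aquarium Break & Observatory Hike, Bridge Hike & Castle Photo, Bridge Hike & Harbour Hike, Bridge Hike & Market Lunch, Bridge Walk & Observatory Hike, Bridge Walk & Observatory Transfer, Castle Photo & Harbour Hike, Castle Photo & Market Lunch, Harbour Hike & Market Lunch — 10 in total.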